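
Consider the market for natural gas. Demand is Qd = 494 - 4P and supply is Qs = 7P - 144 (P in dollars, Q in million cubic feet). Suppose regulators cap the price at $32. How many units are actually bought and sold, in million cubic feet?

In a free market, 494 - 4P = 7P - 144 gives the equilibrium P* = 58, Q* = 262.
Since 32 < 58, the ceiling is binding.
At P = 32: Qd = 494 - 4·32 = 366 and Qs = 7·32 - 144 = 80.
The quantity actually transacted is the short side, supply: 80.

80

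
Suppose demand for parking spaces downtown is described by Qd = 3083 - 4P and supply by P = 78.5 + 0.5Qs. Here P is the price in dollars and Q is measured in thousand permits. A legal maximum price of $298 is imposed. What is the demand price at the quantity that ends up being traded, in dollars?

Rearranging supply gives Qs = 2P - 157. Without the control the market clears where 3083 - 4P = 2P - 157, i.e. P* = 540 and Q* = 923.
Because the ceiling (298) lies below the market-clearing price, it is binding.
At P = 298: Qd = 3083 - 4·298 = 1891 and Qs = 2·298 - 157 = 439.
Only 439 units reach the market. On the demand curve, the marginal buyer's willingness to pay at Q = 439 is (3083 - 439)/4 = 661.

661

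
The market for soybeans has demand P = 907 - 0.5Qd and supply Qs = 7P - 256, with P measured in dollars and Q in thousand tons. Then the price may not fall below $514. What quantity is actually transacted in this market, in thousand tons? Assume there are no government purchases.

786

Rearranging demand gives Qd = 1814 - 2P. Equilibrium: 1814 - 2P = 7P - 256, so 2070 = 9P and P* = 230, Q* = 1354.
The floor of 514 is above the equilibrium price 230, so it binds.
At P = 514: Qd = 1814 - 2·514 = 786 and Qs = 7·514 - 256 = 3342.
The quantity actually transacted is the short side, demand: 786.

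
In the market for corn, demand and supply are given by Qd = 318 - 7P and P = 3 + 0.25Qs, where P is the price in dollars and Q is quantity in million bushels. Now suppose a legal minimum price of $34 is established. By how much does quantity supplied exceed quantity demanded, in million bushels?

Rearranging supply gives Qs = 4P - 12. In a free market, 318 - 7P = 4P - 12 gives the equilibrium P* = 30, Q* = 108.
The floor of 34 is above the equilibrium price 30, so it binds.
At P = 34: Qd = 318 - 7·34 = 80 and Qs = 4·34 - 12 = 124.
Surplus = Qs - Qd = 124 - 80 = 44.

44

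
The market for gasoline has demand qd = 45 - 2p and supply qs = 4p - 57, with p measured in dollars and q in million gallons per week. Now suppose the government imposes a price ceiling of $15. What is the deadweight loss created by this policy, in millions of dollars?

In a free market, 45 - 2p = 4p - 57 gives the equilibrium p* = 17, q* = 11.
Because the ceiling (15) lies below the market-clearing price, it is binding.
At p = 15: qd = 45 - 2·15 = 15 and qs = 4·15 - 57 = 3.
Quantity traded falls to 3. At q = 3 the demand price is (45 - 3)/2 = 21 and the supply price is (57 + 3)/4 = 15.
Deadweight loss = ½ · (21 - 15) · (11 - 3) = ½ · 6 · 8 = 24.

24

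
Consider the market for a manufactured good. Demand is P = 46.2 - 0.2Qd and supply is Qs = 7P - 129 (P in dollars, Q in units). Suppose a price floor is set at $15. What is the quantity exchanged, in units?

Rearranging demand gives Qd = 231 - 5P. In a free market, 231 - 5P = 7P - 129 gives the equilibrium P* = 30, Q* = 81.
The floor of 15 is below the equilibrium price 30, so it is not binding; the market clears at P* = 30, Q* = 81.

81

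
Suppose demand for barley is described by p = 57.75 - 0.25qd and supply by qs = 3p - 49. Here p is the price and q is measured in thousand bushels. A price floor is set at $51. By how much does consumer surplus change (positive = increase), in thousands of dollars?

Rearranging demand gives qd = 231 - 4p. Equilibrium: 231 - 4p = 3p - 49, so 280 = 7p and p* = 40, q* = 71.
Because the floor (51) lies above the market-clearing price, it is binding.
At p = 51: qd = 231 - 4·51 = 27 and qs = 3·51 - 49 = 104.
Consumer surplus without the control is ½ · (57.75 - 40) · 71 = 630.125.
With the floor, consumers buy 27 units at 51, so CS = ½ · (57.75 - 51) · 27 = 91.125.
Change in consumer surplus = 91.125 - 630.125 = -539.

-539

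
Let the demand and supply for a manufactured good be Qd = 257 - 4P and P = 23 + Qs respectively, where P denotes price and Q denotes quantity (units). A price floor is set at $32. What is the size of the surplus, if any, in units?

Rearranging supply gives Qs = P - 23. In a free market, 257 - 4P = P - 23 gives the equilibrium P* = 56, Q* = 33.
The floor of 32 is below the equilibrium price 56, so it is not binding; the market clears at P* = 56, Q* = 33.
Since the control does not bind, there is no surplus.

0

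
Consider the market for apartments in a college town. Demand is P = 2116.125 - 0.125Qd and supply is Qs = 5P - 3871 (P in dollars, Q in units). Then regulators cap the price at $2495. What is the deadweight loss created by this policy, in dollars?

0

Rearranging demand gives Qd = 16929 - 8P. Setting quantity demanded equal to quantity supplied, 16929 - 8P = 5P - 3871, gives P* = 1600 and Q* = 4129.
Since 2495 is above P* = 1600, the ceiling does not bind and the free-market outcome prevails.
Since the control does not bind, no trades are prevented and deadweight loss is zero.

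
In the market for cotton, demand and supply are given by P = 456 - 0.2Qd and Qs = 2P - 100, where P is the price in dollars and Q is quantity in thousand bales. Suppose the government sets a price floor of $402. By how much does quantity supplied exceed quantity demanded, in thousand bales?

434

Rearranging demand gives Qd = 2280 - 5P. Setting quantity demanded equal to quantity supplied, 2280 - 5P = 2P - 100, gives P* = 340 and Q* = 580.
Because the floor (402) lies above the market-clearing price, it is binding.
At P = 402: Qd = 2280 - 5·402 = 270 and Qs = 2·402 - 100 = 704.
Surplus = Qs - Qd = 704 - 270 = 434.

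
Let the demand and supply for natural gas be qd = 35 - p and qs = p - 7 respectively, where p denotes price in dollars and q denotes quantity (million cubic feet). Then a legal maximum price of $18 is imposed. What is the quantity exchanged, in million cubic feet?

11

In a free market, 35 - p = p - 7 gives the equilibrium p* = 21, q* = 14.
Since 18 < 21, the ceiling is binding.
At p = 18: qd = 35 - 18 = 17 and qs = 18 - 7 = 11.
The quantity actually transacted is the short side, supply: 11.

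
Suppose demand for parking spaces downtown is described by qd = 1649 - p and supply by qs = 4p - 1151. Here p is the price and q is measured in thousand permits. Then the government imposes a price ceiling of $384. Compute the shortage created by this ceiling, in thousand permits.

880

In a free market, 1649 - p = 4p - 1151 gives the equilibrium p* = 560, q* = 1089.
Because the ceiling (384) lies below the market-clearing price, it is binding.
At p = 384: qd = 1649 - 384 = 1265 and qs = 4·384 - 1151 = 385.
Shortage = qd - qs = 1265 - 385 = 880.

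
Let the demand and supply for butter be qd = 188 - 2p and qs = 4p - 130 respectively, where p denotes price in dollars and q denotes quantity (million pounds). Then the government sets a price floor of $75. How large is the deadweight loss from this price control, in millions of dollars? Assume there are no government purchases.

Equilibrium: 188 - 2p = 4p - 130, so 318 = 6p and p* = 53, q* = 82.
Because the floor (75) lies above the market-clearing price, it is binding.
At p = 75: qd = 188 - 2·75 = 38 and qs = 4·75 - 130 = 170.
Quantity traded falls to 38. At q = 38 the demand price is (188 - 38)/2 = 75 and the supply price is (130 + 38)/4 = 42.
Deadweight loss = ½ · (75 - 42) · (82 - 38) = ½ · 33 · 44 = 726.

726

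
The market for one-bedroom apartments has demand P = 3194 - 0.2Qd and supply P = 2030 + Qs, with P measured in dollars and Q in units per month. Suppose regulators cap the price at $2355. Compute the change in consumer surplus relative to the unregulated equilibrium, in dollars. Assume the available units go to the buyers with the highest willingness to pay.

Rearranging demand gives Qd = 15970 - 5P; rearranging supply gives Qs = P - 2030. Equilibrium: 15970 - 5P = P - 2030, so 18000 = 6P and P* = 3000, Q* = 970.
The ceiling of 2355 is below the equilibrium price 3000, so it binds.
At P = 2355: Qd = 15970 - 5·2355 = 4195 and Qs = 2355 - 2030 = 325.
Consumer surplus without the control is ½ · (3194 - 3000) · 970 = 94090.
With the ceiling, 325 units are sold at 2355 (assume they go to the highest-value buyers). The demand price at Q = 325 is 3129, so CS = ½ · [(3194 - 2355) + (3129 - 2355)] · 325 = 262112.5.
Change in consumer surplus = 262112.5 - 94090 = 168022.5.

168022.5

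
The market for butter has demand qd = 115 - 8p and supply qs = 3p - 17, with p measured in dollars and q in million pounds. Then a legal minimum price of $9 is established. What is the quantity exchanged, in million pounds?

19

Equilibrium: 115 - 8p = 3p - 17, so 132 = 11p and p* = 12, q* = 19.
Since 9 is below p* = 12, the floor does not bind and the free-market outcome prevails.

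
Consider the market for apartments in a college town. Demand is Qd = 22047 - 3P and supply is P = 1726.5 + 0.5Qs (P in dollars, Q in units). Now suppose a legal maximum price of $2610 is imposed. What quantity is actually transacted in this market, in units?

1767

Rearranging supply gives Qs = 2P - 3453. Without the control the market clears where 22047 - 3P = 2P - 3453, i.e. P* = 5100 and Q* = 6747.
Since 2610 < 5100, the ceiling is binding.
At P = 2610: Qd = 22047 - 3·2610 = 14217 and Qs = 2·2610 - 3453 = 1767.
The quantity actually transacted is the short side, supply: 1767.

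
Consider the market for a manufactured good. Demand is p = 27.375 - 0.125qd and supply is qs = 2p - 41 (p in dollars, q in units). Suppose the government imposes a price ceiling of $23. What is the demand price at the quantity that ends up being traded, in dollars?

Rearranging demand gives qd = 219 - 8p. Setting quantity demanded equal to quantity supplied, 219 - 8p = 2p - 41, gives p* = 26 and q* = 11.
Since 23 < 26, the ceiling is binding.
At p = 23: qd = 219 - 8·23 = 35 and qs = 2·23 - 41 = 5.
Only 5 units reach the market. On the demand curve, the marginal buyer's willingness to pay at q = 5 is (219 - 5)/8 = 26.75.

26.75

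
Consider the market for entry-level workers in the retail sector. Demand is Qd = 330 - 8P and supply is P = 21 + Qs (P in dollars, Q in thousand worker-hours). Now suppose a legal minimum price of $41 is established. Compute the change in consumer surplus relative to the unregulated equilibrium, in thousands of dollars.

Rearranging supply gives Qs = P - 21. Without the control the market clears where 330 - 8P = P - 21, i.e. P* = 39 and Q* = 18.
Since 41 > 39, the floor is binding.
At P = 41: Qd = 330 - 8·41 = 2 and Qs = 41 - 21 = 20.
Consumer surplus without the control is ½ · (41.25 - 39) · 18 = 20.25.
With the floor, consumers buy 2 units at 41, so CS = ½ · (41.25 - 41) · 2 = 0.25.
Change in consumer surplus = 0.25 - 20.25 = -20.

-20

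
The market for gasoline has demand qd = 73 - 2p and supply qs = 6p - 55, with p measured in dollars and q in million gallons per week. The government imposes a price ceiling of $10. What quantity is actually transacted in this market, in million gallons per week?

Equilibrium: 73 - 2p = 6p - 55, so 128 = 8p and p* = 16, q* = 41.
Since 10 < 16, the ceiling is binding.
At p = 10: qd = 73 - 2·10 = 53 and qs = 6·10 - 55 = 5.
The quantity actually transacted is the short side, supply: 5.

5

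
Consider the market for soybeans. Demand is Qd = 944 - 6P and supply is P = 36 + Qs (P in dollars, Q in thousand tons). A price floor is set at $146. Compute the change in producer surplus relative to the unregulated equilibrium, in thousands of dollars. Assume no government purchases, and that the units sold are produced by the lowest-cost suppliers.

-240

Rearranging supply gives Qs = P - 36. Equilibrium: 944 - 6P = P - 36, so 980 = 7P and P* = 140, Q* = 104.
The floor of 146 is above the equilibrium price 140, so it binds.
At P = 146: Qd = 944 - 6·146 = 68 and Qs = 146 - 36 = 110.
Producer surplus without the control is ½ · (140 - 36) · 104 = 5408.
With the floor, 68 units are sold at 146. The supply price at Q = 68 is 104, so PS = ½ · [(146 - 36) + (146 - 104)] · 68 = 5168.
Change in producer surplus = 5168 - 5408 = -240.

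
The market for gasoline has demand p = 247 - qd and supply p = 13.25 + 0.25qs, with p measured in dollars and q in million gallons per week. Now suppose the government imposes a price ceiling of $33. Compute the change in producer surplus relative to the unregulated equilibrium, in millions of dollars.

-3591

Rearranging demand gives qd = 247 - p; rearranging supply gives qs = 4p - 53. Setting quantity demanded equal to quantity supplied, 247 - p = 4p - 53, gives p* = 60 and q* = 187.
Because the ceiling (33) lies below the market-clearing price, it is binding.
At p = 33: qd = 247 - 33 = 214 and qs = 4·33 - 53 = 79.
Producer surplus without the control is ½ · (60 - 13.25) · 187 = 4371.125.
With the ceiling, producers sell 79 units at 33, so PS = ½ · (33 - 13.25) · 79 = 780.125.
Change in producer surplus = 780.125 - 4371.125 = -3591.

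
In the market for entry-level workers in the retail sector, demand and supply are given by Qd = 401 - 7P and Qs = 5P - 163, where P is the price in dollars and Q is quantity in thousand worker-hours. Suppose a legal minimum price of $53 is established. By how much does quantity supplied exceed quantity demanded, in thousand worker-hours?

72

Setting quantity demanded equal to quantity supplied, 401 - 7P = 5P - 163, gives P* = 47 and Q* = 72.
Because the floor (53) lies above the market-clearing price, it is binding.
At P = 53: Qd = 401 - 7·53 = 30 and Qs = 5·53 - 163 = 102.
Surplus = Qs - Qd = 102 - 30 = 72.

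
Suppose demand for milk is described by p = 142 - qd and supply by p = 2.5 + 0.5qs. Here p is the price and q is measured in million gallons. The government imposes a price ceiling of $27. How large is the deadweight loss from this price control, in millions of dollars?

Rearranging demand gives qd = 142 - p; rearranging supply gives qs = 2p - 5. Equilibrium: 142 - p = 2p - 5, so 147 = 3p and p* = 49, q* = 93.
Because the ceiling (27) lies below the market-clearing price, it is binding.
At p = 27: qd = 142 - 27 = 115 and qs = 2·27 - 5 = 49.
Quantity traded falls to 49. At q = 49 the demand price is 142 - 49 = 93 and the supply price is (5 + 49)/2 = 27.
Deadweight loss = ½ · (93 - 27) · (93 - 49) = ½ · 66 · 44 = 1452.

1452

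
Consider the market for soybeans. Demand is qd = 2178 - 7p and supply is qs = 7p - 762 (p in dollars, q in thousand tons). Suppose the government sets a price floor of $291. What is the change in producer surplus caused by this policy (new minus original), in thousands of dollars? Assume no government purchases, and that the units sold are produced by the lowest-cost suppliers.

-11542.5

Setting quantity demanded equal to quantity supplied, 2178 - 7p = 7p - 762, gives p* = 210 and q* = 708.
The floor of 291 is above the equilibrium price 210, so it binds.
At p = 291: qd = 2178 - 7·291 = 141 and qs = 7·291 - 762 = 1275.
Producer surplus without the control is ½ · (210 - 762/7) · 708 = 250632/7.
With the floor, 141 units are sold at 291. The supply price at q = 141 is 129, so PS = ½ · [(291 - 762/7) + (291 - 129)] · 141 = 339669/14.
Change in producer surplus = 339669/14 - 250632/7 = -11542.5.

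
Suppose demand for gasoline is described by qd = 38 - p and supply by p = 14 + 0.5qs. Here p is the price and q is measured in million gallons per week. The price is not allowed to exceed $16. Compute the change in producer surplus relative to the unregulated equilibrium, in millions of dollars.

-60

Rearranging supply gives qs = 2p - 28. In a free market, 38 - p = 2p - 28 gives the equilibrium p* = 22, q* = 16.
The ceiling of 16 is below the equilibrium price 22, so it binds.
At p = 16: qd = 38 - 16 = 22 and qs = 2·16 - 28 = 4.
Producer surplus without the control is ½ · (22 - 14) · 16 = 64.
With the ceiling, producers sell 4 units at 16, so PS = ½ · (16 - 14) · 4 = 4.
Change in producer surplus = 4 - 64 = -60.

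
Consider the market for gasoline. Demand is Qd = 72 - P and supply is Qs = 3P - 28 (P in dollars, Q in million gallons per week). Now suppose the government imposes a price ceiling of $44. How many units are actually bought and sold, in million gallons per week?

47

Without the control the market clears where 72 - P = 3P - 28, i.e. P* = 25 and Q* = 47.
The ceiling of 44 is above the equilibrium price 25, so it is not binding; the market clears at P* = 25, Q* = 47.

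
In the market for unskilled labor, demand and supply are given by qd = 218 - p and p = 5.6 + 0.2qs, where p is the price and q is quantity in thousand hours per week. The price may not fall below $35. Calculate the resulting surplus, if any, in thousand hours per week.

Rearranging supply gives qs = 5p - 28. Equilibrium: 218 - p = 5p - 28, so 246 = 6p and p* = 41, q* = 177.
Since 35 is below p* = 41, the floor does not bind and the free-market outcome prevails.
Since the control does not bind, there is no surplus.

0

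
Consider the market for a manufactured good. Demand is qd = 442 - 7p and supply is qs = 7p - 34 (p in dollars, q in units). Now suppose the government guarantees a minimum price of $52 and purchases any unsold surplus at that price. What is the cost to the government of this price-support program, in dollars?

13104

In a free market, 442 - 7p = 7p - 34 gives the equilibrium p* = 34, q* = 204.
Because the floor (52) lies above the market-clearing price, it is binding.
At p = 52: qd = 442 - 7·52 = 78 and qs = 7·52 - 34 = 330.
Surplus = qs - qd = 252.
Government expenditure = surplus × support price = 252 × 52 = 13104.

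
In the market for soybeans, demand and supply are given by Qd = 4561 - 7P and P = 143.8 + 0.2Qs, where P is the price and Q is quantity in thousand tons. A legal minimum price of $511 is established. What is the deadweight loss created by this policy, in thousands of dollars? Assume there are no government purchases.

Rearranging supply gives Qs = 5P - 719. Setting quantity demanded equal to quantity supplied, 4561 - 7P = 5P - 719, gives P* = 440 and Q* = 1481.
Because the floor (511) lies above the market-clearing price, it is binding.
At P = 511: Qd = 4561 - 7·511 = 984 and Qs = 5·511 - 719 = 1836.
Quantity traded falls to 984. At Q = 984 the demand price is (4561 - 984)/7 = 511 and the supply price is (719 + 984)/5 = 340.6.
Deadweight loss = ½ · (511 - 340.6) · (1481 - 984) = ½ · 170.4 · 497 = 42344.4.

42344.4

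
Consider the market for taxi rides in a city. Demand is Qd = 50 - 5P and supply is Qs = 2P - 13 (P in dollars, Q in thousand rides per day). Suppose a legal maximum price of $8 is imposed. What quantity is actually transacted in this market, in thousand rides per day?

3

Equilibrium: 50 - 5P = 2P - 13, so 63 = 7P and P* = 9, Q* = 5.
Because the ceiling (8) lies below the market-clearing price, it is binding.
At P = 8: Qd = 50 - 5·8 = 10 and Qs = 2·8 - 13 = 3.
The quantity actually transacted is the short side, supply: 3.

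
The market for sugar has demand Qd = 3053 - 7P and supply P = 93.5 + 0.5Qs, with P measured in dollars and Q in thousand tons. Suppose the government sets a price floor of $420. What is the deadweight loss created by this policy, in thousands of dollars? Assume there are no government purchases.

56700

Rearranging supply gives Qs = 2P - 187. In a free market, 3053 - 7P = 2P - 187 gives the equilibrium P* = 360, Q* = 533.
The floor of 420 is above the equilibrium price 360, so it binds.
At P = 420: Qd = 3053 - 7·420 = 113 and Qs = 2·420 - 187 = 653.
Quantity traded falls to 113. At Q = 113 the demand price is (3053 - 113)/7 = 420 and the supply price is (187 + 113)/2 = 150.
Deadweight loss = ½ · (420 - 150) · (533 - 113) = ½ · 270 · 420 = 56700.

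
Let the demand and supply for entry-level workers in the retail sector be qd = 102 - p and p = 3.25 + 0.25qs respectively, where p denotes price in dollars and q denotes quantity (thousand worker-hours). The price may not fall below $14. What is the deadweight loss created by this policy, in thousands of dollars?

Rearranging supply gives qs = 4p - 13. Without the control the market clears where 102 - p = 4p - 13, i.e. p* = 23 and q* = 79.
Since 14 is below p* = 23, the floor does not bind and the free-market outcome prevails.
Since the control does not bind, no trades are prevented and deadweight loss is zero.

0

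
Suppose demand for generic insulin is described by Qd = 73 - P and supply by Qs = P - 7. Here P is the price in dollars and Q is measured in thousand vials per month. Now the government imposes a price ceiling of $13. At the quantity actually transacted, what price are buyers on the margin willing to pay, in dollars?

67

Without the control the market clears where 73 - P = P - 7, i.e. P* = 40 and Q* = 33.
The ceiling of 13 is below the equilibrium price 40, so it binds.
At P = 13: Qd = 73 - 13 = 60 and Qs = 13 - 7 = 6.
Only 6 units reach the market. On the demand curve, the marginal buyer's willingness to pay at Q = 6 is (73 - 6) = 67.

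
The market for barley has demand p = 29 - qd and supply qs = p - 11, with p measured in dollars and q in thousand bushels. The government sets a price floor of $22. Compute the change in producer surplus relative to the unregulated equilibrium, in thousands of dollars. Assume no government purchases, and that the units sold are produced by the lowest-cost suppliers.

12

Rearranging demand gives qd = 29 - p. Setting quantity demanded equal to quantity supplied, 29 - p = p - 11, gives p* = 20 and q* = 9.
The floor of 22 is above the equilibrium price 20, so it binds.
At p = 22: qd = 29 - 22 = 7 and qs = 22 - 11 = 11.
Producer surplus without the control is ½ · (20 - 11) · 9 = 40.5.
With the floor, 7 units are sold at 22. The supply price at q = 7 is 18, so PS = ½ · [(22 - 11) + (22 - 18)] · 7 = 52.5.
Change in producer surplus = 52.5 - 40.5 = 12.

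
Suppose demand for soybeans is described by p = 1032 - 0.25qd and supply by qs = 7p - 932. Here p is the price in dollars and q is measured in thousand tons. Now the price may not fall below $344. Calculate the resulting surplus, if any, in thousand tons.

0

Rearranging demand gives qd = 4128 - 4p. Equilibrium: 4128 - 4p = 7p - 932, so 5060 = 11p and p* = 460, q* = 2288.
Since 344 is below p* = 460, the floor does not bind and the free-market outcome prevails.
Since the control does not bind, there is no surplus.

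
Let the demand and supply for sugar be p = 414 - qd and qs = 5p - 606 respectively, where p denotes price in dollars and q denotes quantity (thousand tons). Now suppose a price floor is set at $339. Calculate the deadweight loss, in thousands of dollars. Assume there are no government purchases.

17136.6

Rearranging demand gives qd = 414 - p. Equilibrium: 414 - p = 5p - 606, so 1020 = 6p and p* = 170, q* = 244.
Because the floor (339) lies above the market-clearing price, it is binding.
At p = 339: qd = 414 - 339 = 75 and qs = 5·339 - 606 = 1089.
Quantity traded falls to 75. At q = 75 the demand price is 414 - 75 = 339 and the supply price is (606 + 75)/5 = 136.2.
Deadweight loss = ½ · (339 - 136.2) · (244 - 75) = ½ · 202.8 · 169 = 17136.6.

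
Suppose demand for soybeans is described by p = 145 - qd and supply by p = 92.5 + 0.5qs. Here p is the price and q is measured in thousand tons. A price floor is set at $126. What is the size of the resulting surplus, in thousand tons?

48

Rearranging demand gives qd = 145 - p; rearranging supply gives qs = 2p - 185. Without the control the market clears where 145 - p = 2p - 185, i.e. p* = 110 and q* = 35.
Because the floor (126) lies above the market-clearing price, it is binding.
At p = 126: qd = 145 - 126 = 19 and qs = 2·126 - 185 = 67.
Surplus = qs - qd = 67 - 19 = 48.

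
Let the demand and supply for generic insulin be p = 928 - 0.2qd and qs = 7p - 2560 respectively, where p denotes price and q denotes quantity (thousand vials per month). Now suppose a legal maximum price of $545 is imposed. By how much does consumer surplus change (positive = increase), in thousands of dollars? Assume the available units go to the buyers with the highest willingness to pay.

54202.5

Rearranging demand gives qd = 4640 - 5p. Equilibrium: 4640 - 5p = 7p - 2560, so 7200 = 12p and p* = 600, q* = 1640.
Since 545 < 600, the ceiling is binding.
At p = 545: qd = 4640 - 5·545 = 1915 and qs = 7·545 - 2560 = 1255.
Consumer surplus without the control is ½ · (928 - 600) · 1640 = 268960.
With the ceiling, 1255 units are sold at 545 (assume they go to the highest-value buyers). The demand price at q = 1255 is 677, so CS = ½ · [(928 - 545) + (677 - 545)] · 1255 = 323162.5.
Change in consumer surplus = 323162.5 - 268960 = 54202.5.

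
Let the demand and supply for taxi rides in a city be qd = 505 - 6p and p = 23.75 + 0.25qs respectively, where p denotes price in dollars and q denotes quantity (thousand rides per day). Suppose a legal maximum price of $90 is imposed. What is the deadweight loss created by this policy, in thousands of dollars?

Rearranging supply gives qs = 4p - 95. Setting quantity demanded equal to quantity supplied, 505 - 6p = 4p - 95, gives p* = 60 and q* = 145.
Since 90 is above p* = 60, the ceiling does not bind and the free-market outcome prevails.
Since the control does not bind, no trades are prevented and deadweight loss is zero.

0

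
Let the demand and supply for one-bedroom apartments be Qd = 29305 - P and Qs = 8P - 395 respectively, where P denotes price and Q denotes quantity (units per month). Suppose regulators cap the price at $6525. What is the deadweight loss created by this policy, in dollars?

Equilibrium: 29305 - P = 8P - 395, so 29700 = 9P and P* = 3300, Q* = 26005.
The ceiling of 6525 is above the equilibrium price 3300, so it is not binding; the market clears at P* = 3300, Q* = 26005.
Since the control does not bind, no trades are prevented and deadweight loss is zero.

0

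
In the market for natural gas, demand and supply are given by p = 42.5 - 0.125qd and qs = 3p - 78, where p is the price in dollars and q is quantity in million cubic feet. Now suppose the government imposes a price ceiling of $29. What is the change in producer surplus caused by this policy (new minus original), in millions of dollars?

-202.5

Rearranging demand gives qd = 340 - 8p. Without the control the market clears where 340 - 8p = 3p - 78, i.e. p* = 38 and q* = 36.
Because the ceiling (29) lies below the market-clearing price, it is binding.
At p = 29: qd = 340 - 8·29 = 108 and qs = 3·29 - 78 = 9.
Producer surplus without the control is ½ · (38 - 26) · 36 = 216.
With the ceiling, producers sell 9 units at 29, so PS = ½ · (29 - 26) · 9 = 13.5.
Change in producer surplus = 13.5 - 216 = -202.5.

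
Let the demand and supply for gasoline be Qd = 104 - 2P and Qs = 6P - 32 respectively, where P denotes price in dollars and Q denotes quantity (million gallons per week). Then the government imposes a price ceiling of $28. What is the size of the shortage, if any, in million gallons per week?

0

In a free market, 104 - 2P = 6P - 32 gives the equilibrium P* = 17, Q* = 70.
The ceiling of 28 is above the equilibrium price 17, so it is not binding; the market clears at P* = 17, Q* = 70.
Since the control does not bind, there is no shortage.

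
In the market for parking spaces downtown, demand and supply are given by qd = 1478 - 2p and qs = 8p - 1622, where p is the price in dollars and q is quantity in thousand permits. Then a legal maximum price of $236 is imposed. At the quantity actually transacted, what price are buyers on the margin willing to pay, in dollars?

606

Equilibrium: 1478 - 2p = 8p - 1622, so 3100 = 10p and p* = 310, q* = 858.
Since 236 < 310, the ceiling is binding.
At p = 236: qd = 1478 - 2·236 = 1006 and qs = 8·236 - 1622 = 266.
Only 266 units reach the market. On the demand curve, the marginal buyer's willingness to pay at q = 266 is (1478 - 266)/2 = 606.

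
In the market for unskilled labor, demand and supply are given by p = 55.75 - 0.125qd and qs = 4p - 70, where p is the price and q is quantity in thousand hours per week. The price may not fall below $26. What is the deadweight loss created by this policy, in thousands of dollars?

0

Rearranging demand gives qd = 446 - 8p. In a free market, 446 - 8p = 4p - 70 gives the equilibrium p* = 43, q* = 102.
Since 26 is below p* = 43, the floor does not bind and the free-market outcome prevails.
Since the control does not bind, no trades are prevented and deadweight loss is zero.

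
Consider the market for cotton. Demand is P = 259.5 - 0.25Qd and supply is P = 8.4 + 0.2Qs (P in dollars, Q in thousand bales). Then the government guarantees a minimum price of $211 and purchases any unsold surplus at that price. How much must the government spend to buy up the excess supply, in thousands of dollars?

172809

Rearranging demand gives Qd = 1038 - 4P; rearranging supply gives Qs = 5P - 42. Equilibrium: 1038 - 4P = 5P - 42, so 1080 = 9P and P* = 120, Q* = 558.
Because the floor (211) lies above the market-clearing price, it is binding.
At P = 211: Qd = 1038 - 4·211 = 194 and Qs = 5·211 - 42 = 1013.
Surplus = Qs - Qd = 819.
Government expenditure = surplus × support price = 819 × 211 = 172809.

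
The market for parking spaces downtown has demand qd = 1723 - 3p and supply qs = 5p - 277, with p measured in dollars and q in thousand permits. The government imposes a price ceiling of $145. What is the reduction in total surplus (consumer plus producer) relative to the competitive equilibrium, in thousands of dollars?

Equilibrium: 1723 - 3p = 5p - 277, so 2000 = 8p and p* = 250, q* = 973.
Because the ceiling (145) lies below the market-clearing price, it is binding.
At p = 145: qd = 1723 - 3·145 = 1288 and qs = 5·145 - 277 = 448.
Quantity traded falls to 448. At q = 448 the demand price is (1723 - 448)/3 = 425 and the supply price is (277 + 448)/5 = 145.
Deadweight loss = ½ · (425 - 145) · (973 - 448) = ½ · 280 · 525 = 73500.

73500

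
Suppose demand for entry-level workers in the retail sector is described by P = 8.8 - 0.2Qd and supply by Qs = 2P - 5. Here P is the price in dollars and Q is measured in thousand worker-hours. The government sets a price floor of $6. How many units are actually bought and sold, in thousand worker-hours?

9

Rearranging demand gives Qd = 44 - 5P. In a free market, 44 - 5P = 2P - 5 gives the equilibrium P* = 7, Q* = 9.
The floor of 6 is below the equilibrium price 7, so it is not binding; the market clears at P* = 7, Q* = 9.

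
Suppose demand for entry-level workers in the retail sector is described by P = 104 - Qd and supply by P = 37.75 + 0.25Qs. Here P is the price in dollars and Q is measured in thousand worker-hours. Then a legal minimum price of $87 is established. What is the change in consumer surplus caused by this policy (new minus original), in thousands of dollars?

-1260

Rearranging demand gives Qd = 104 - P; rearranging supply gives Qs = 4P - 151. Setting quantity demanded equal to quantity supplied, 104 - P = 4P - 151, gives P* = 51 and Q* = 53.
The floor of 87 is above the equilibrium price 51, so it binds.
At P = 87: Qd = 104 - 87 = 17 and Qs = 4·87 - 151 = 197.
Consumer surplus without the control is ½ · (104 - 51) · 53 = 1404.5.
With the floor, consumers buy 17 units at 87, so CS = ½ · (104 - 87) · 17 = 144.5.
Change in consumer surplus = 144.5 - 1404.5 = -1260.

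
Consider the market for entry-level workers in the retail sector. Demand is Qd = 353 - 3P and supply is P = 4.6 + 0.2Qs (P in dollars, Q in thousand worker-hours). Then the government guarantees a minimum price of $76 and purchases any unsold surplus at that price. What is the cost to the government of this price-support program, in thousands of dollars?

Rearranging supply gives Qs = 5P - 23. Equilibrium: 353 - 3P = 5P - 23, so 376 = 8P and P* = 47, Q* = 212.
Since 76 > 47, the floor is binding.
At P = 76: Qd = 353 - 3·76 = 125 and Qs = 5·76 - 23 = 357.
Surplus = Qs - Qd = 232.
Government expenditure = surplus × support price = 232 × 76 = 17632.

17632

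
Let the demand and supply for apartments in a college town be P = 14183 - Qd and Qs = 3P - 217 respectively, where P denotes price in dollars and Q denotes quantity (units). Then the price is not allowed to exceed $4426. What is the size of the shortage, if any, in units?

Rearranging demand gives Qd = 14183 - P. Equilibrium: 14183 - P = 3P - 217, so 14400 = 4P and P* = 3600, Q* = 10583.
Since 4426 is above P* = 3600, the ceiling does not bind and the free-market outcome prevails.
Since the control does not bind, there is no shortage.

0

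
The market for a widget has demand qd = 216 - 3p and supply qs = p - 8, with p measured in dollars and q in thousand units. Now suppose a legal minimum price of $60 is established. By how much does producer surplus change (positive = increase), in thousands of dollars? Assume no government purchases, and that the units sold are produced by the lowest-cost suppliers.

72

In a free market, 216 - 3p = p - 8 gives the equilibrium p* = 56, q* = 48.
Since 60 > 56, the floor is binding.
At p = 60: qd = 216 - 3·60 = 36 and qs = 60 - 8 = 52.
Producer surplus without the control is ½ · (56 - 8) · 48 = 1152.
With the floor, 36 units are sold at 60. The supply price at q = 36 is 44, so PS = ½ · [(60 - 8) + (60 - 44)] · 36 = 1224.
Change in producer surplus = 1224 - 1152 = 72.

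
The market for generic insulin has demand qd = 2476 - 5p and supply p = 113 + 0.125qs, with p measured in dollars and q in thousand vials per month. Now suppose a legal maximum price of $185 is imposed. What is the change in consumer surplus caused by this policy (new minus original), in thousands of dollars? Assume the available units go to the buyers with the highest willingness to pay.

Rearranging supply gives qs = 8p - 904. Equilibrium: 2476 - 5p = 8p - 904, so 3380 = 13p and p* = 260, q* = 1176.
The ceiling of 185 is below the equilibrium price 260, so it binds.
At p = 185: qd = 2476 - 5·185 = 1551 and qs = 8·185 - 904 = 576.
Consumer surplus without the control is ½ · (495.2 - 260) · 1176 = 138297.6.
With the ceiling, 576 units are sold at 185 (assume they go to the highest-value buyers). The demand price at q = 576 is 380, so CS = ½ · [(495.2 - 185) + (380 - 185)] · 576 = 145497.6.
Change in consumer surplus = 145497.6 - 138297.6 = 7200.

7200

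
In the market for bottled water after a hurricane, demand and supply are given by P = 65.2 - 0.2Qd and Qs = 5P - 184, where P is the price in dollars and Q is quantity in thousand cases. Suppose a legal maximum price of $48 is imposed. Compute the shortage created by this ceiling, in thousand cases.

Rearranging demand gives Qd = 326 - 5P. Equilibrium: 326 - 5P = 5P - 184, so 510 = 10P and P* = 51, Q* = 71.
Since 48 < 51, the ceiling is binding.
At P = 48: Qd = 326 - 5·48 = 86 and Qs = 5·48 - 184 = 56.
Shortage = Qd - Qs = 86 - 56 = 30.

30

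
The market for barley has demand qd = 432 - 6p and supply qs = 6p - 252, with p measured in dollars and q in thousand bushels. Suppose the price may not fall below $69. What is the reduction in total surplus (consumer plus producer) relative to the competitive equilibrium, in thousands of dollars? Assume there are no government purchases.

864

In a free market, 432 - 6p = 6p - 252 gives the equilibrium p* = 57, q* = 90.
The floor of 69 is above the equilibrium price 57, so it binds.
At p = 69: qd = 432 - 6·69 = 18 and qs = 6·69 - 252 = 162.
Quantity traded falls to 18. At q = 18 the demand price is (432 - 18)/6 = 69 and the supply price is (252 + 18)/6 = 45.
Deadweight loss = ½ · (69 - 45) · (90 - 18) = ½ · 24 · 72 = 864.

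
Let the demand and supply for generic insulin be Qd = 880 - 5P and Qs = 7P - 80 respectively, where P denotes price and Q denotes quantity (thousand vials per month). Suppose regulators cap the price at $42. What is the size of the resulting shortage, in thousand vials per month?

456

Without the control the market clears where 880 - 5P = 7P - 80, i.e. P* = 80 and Q* = 480.
Since 42 < 80, the ceiling is binding.
At P = 42: Qd = 880 - 5·42 = 670 and Qs = 7·42 - 80 = 214.
Shortage = Qd - Qs = 670 - 214 = 456.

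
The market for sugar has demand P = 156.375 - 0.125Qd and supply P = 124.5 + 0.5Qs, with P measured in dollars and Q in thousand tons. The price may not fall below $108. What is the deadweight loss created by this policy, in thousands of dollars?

0

Rearranging demand gives Qd = 1251 - 8P; rearranging supply gives Qs = 2P - 249. Setting quantity demanded equal to quantity supplied, 1251 - 8P = 2P - 249, gives P* = 150 and Q* = 51.
The floor of 108 is below the equilibrium price 150, so it is not binding; the market clears at P* = 150, Q* = 51.
Since the control does not bind, no trades are prevented and deadweight loss is zero.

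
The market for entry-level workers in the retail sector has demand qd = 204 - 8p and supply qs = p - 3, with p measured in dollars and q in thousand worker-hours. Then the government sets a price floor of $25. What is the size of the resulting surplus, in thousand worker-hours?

18

In a free market, 204 - 8p = p - 3 gives the equilibrium p* = 23, q* = 20.
The floor of 25 is above the equilibrium price 23, so it binds.
At p = 25: qd = 204 - 8·25 = 4 and qs = 25 - 3 = 22.
Surplus = qs - qd = 22 - 4 = 18.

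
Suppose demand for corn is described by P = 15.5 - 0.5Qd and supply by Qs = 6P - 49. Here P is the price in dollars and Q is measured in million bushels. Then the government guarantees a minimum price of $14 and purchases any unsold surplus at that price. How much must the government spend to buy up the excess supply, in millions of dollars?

Rearranging demand gives Qd = 31 - 2P. In a free market, 31 - 2P = 6P - 49 gives the equilibrium P* = 10, Q* = 11.
The floor of 14 is above the equilibrium price 10, so it binds.
At P = 14: Qd = 31 - 2·14 = 3 and Qs = 6·14 - 49 = 35.
Surplus = Qs - Qd = 32.
Government expenditure = surplus × support price = 32 × 14 = 448.

448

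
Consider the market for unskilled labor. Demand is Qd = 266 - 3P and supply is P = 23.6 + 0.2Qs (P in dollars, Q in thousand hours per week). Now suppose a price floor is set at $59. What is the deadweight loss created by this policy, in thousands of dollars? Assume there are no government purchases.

290.4

Rearranging supply gives Qs = 5P - 118. Without the control the market clears where 266 - 3P = 5P - 118, i.e. P* = 48 and Q* = 122.
Because the floor (59) lies above the market-clearing price, it is binding.
At P = 59: Qd = 266 - 3·59 = 89 and Qs = 5·59 - 118 = 177.
Quantity traded falls to 89. At Q = 89 the demand price is (266 - 89)/3 = 59 and the supply price is (118 + 89)/5 = 41.4.
Deadweight loss = ½ · (59 - 41.4) · (122 - 89) = ½ · 17.6 · 33 = 290.4.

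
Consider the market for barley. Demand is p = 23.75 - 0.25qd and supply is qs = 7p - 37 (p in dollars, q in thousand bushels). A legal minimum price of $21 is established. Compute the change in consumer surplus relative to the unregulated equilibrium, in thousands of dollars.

-261

Rearranging demand gives qd = 95 - 4p. In a free market, 95 - 4p = 7p - 37 gives the equilibrium p* = 12, q* = 47.
Because the floor (21) lies above the market-clearing price, it is binding.
At p = 21: qd = 95 - 4·21 = 11 and qs = 7·21 - 37 = 110.
Consumer surplus without the control is ½ · (23.75 - 12) · 47 = 276.125.
With the floor, consumers buy 11 units at 21, so CS = ½ · (23.75 - 21) · 11 = 15.125.
Change in consumer surplus = 15.125 - 276.125 = -261.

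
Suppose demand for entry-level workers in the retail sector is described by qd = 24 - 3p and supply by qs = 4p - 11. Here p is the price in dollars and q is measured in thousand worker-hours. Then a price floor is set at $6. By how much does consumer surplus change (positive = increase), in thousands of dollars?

-7.5

Without the control the market clears where 24 - 3p = 4p - 11, i.e. p* = 5 and q* = 9.
The floor of 6 is above the equilibrium price 5, so it binds.
At p = 6: qd = 24 - 3·6 = 6 and qs = 4·6 - 11 = 13.
Consumer surplus without the control is ½ · (8 - 5) · 9 = 13.5.
With the floor, consumers buy 6 units at 6, so CS = ½ · (8 - 6) · 6 = 6.
Change in consumer surplus = 6 - 13.5 = -7.5.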